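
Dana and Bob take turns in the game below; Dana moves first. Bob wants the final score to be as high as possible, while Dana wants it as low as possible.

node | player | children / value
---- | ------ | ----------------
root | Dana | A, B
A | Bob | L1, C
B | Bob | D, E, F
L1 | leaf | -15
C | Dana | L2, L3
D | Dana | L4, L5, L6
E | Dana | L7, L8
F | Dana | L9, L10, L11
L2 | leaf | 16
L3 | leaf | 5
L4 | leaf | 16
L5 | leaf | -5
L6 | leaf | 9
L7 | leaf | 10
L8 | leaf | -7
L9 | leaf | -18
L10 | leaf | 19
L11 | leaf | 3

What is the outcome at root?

-5

C (Dana): min(16, 5) = 5
A (Bob): max(-15, 5) = 5
D (Dana): min(16, -5, 9) = -5
E (Dana): min(10, -7) = -7
F (Dana): min(-18, 19, 3) = -18
B (Bob): max(-5, -7, -18) = -5
root (Dana): min(5, -5) = -5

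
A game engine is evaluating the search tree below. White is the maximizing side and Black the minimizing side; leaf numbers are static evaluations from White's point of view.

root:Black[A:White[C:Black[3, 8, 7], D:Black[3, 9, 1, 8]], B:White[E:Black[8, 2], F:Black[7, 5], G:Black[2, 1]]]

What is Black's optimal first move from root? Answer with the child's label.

C (Black): min(3, 8, 7) = 3
D (Black): min(3, 9, 1, 8) = 1
A (White): max(3, 1) = 3
E (Black): min(8, 2) = 2
F (Black): min(7, 5) = 5
G (Black): min(2, 1) = 1
B (White): max(2, 5, 1) = 5
root (Black): min(3, 5) = 3
Black at root wants the lowest of {A=3, B=5}, so chooses A.

A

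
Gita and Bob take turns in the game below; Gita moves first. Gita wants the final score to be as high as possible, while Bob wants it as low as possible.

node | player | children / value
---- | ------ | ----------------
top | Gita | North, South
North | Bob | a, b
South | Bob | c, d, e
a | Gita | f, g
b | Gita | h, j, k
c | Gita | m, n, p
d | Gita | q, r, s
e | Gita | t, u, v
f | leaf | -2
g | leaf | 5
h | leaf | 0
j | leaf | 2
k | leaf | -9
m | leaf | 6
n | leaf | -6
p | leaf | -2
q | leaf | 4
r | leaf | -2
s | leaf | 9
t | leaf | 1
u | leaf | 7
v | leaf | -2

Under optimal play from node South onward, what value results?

c (Gita): max(6, -6, -2) = 6
d (Gita): max(4, -2, 9) = 9
e (Gita): max(1, 7, -2) = 7
South (Bob): min(6, 9, 7) = 6

6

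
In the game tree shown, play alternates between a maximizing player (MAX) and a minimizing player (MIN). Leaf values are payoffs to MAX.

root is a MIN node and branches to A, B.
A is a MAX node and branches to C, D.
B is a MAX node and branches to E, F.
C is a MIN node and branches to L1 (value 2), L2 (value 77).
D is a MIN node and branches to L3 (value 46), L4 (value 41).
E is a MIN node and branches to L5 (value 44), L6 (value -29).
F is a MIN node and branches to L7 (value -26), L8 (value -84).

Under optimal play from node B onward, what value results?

-29

E (MIN): min(44, -29) = -29
F (MIN): min(-26, -84) = -84
B (MAX): max(-29, -84) = -29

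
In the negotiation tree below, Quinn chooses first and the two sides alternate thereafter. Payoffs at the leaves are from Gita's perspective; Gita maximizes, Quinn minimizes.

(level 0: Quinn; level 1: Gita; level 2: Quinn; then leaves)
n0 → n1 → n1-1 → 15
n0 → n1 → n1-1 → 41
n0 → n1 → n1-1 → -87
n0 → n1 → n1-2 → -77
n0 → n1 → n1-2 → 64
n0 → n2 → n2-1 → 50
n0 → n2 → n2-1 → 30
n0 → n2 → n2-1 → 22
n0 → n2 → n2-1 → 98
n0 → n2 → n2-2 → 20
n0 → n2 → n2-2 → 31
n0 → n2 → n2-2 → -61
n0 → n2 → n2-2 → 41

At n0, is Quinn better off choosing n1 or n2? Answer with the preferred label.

n1

n1-1 (Quinn): min(15, 41, -87) = -87
n1-2 (Quinn): min(-77, 64) = -77
n1 (Gita): max(-87, -77) = -77
n2-1 (Quinn): min(50, 30, 22, 98) = 22
n2-2 (Quinn): min(20, 31, -61, 41) = -61
n2 (Gita): max(22, -61) = 22
Quinn prefers the lower value; n1=-77, n2=22. n1 is better since -77 < 22.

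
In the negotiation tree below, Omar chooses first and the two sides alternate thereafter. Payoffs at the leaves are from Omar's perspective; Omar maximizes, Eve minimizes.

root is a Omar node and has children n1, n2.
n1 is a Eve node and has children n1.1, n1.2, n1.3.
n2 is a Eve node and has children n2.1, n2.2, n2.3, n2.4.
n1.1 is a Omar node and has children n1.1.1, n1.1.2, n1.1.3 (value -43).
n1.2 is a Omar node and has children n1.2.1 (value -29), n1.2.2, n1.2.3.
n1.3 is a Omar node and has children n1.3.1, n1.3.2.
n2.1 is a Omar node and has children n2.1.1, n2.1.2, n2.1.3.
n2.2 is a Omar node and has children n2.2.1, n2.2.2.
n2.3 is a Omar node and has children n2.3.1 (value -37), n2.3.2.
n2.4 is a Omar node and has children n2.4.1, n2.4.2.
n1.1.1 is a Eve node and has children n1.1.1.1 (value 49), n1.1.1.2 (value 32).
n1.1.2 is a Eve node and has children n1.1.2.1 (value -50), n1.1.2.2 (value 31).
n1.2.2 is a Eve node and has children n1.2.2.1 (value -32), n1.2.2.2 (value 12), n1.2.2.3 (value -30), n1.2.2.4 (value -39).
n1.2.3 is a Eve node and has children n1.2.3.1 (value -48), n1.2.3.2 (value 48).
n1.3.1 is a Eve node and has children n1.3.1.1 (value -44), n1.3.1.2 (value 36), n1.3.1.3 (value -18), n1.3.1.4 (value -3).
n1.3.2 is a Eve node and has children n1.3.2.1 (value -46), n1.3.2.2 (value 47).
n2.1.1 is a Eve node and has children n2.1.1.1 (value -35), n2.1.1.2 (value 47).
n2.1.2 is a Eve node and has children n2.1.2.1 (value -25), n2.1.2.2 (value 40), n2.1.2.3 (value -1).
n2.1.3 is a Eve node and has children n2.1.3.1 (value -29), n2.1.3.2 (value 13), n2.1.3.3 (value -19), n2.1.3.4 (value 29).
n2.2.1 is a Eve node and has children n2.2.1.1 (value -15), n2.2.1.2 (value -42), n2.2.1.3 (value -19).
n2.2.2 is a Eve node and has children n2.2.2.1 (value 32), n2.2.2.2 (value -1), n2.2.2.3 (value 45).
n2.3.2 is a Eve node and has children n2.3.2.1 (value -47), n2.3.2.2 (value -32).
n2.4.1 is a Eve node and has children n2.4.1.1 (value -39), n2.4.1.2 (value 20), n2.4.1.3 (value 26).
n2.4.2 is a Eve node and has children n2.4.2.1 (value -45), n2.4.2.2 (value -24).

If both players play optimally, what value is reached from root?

-39

n1.1.1 (Eve): min(49, 32) = 32
n1.1.2 (Eve): min(-50, 31) = -50
n1.1 (Omar): max(32, -50, -43) = 32
n1.2.2 (Eve): min(-32, 12, -30, -39) = -39
n1.2.3 (Eve): min(-48, 48) = -48
n1.2 (Omar): max(-29, -39, -48) = -29
n1.3.1 (Eve): min(-44, 36, -18, -3) = -44
n1.3.2 (Eve): min(-46, 47) = -46
n1.3 (Omar): max(-44, -46) = -44
n1 (Eve): min(32, -29, -44) = -44
n2.1.1 (Eve): min(-35, 47) = -35
n2.1.2 (Eve): min(-25, 40, -1) = -25
n2.1.3 (Eve): min(-29, 13, -19, 29) = -29
n2.1 (Omar): max(-35, -25, -29) = -25
n2.2.1 (Eve): min(-15, -42, -19) = -42
n2.2.2 (Eve): min(32, -1, 45) = -1
n2.2 (Omar): max(-42, -1) = -1
n2.3.2 (Eve): min(-47, -32) = -47
n2.3 (Omar): max(-37, -47) = -37
n2.4.1 (Eve): min(-39, 20, 26) = -39
n2.4.2 (Eve): min(-45, -24) = -45
n2.4 (Omar): max(-39, -45) = -39
n2 (Eve): min(-25, -1, -37, -39) = -39
root (Omar): max(-44, -39) = -39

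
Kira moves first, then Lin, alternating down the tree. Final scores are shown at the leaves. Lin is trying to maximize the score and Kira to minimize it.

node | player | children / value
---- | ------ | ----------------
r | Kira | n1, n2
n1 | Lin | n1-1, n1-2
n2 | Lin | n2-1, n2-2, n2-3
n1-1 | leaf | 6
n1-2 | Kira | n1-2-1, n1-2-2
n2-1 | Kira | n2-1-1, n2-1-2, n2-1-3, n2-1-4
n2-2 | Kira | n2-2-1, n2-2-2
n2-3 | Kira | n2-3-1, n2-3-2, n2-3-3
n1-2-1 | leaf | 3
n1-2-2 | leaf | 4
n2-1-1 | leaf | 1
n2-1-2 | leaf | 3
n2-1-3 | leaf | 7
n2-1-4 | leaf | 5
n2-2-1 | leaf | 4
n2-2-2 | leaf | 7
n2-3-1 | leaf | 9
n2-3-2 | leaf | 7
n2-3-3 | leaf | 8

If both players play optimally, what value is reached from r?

n1-2 (Kira): min(3, 4) = 3
n1 (Lin): max(6, 3) = 6
n2-1 (Kira): min(1, 3, 7, 5) = 1
n2-2 (Kira): min(4, 7) = 4
n2-3 (Kira): min(9, 7, 8) = 7
n2 (Lin): max(1, 4, 7) = 7
r (Kira): min(6, 7) = 6

6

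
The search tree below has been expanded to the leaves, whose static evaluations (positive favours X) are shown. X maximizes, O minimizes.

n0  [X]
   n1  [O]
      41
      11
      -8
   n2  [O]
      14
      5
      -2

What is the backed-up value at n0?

n1 (O): min(41, 11, -8) = -8
n2 (O): min(14, 5, -2) = -2
n0 (X): max(-8, -2) = -2

-2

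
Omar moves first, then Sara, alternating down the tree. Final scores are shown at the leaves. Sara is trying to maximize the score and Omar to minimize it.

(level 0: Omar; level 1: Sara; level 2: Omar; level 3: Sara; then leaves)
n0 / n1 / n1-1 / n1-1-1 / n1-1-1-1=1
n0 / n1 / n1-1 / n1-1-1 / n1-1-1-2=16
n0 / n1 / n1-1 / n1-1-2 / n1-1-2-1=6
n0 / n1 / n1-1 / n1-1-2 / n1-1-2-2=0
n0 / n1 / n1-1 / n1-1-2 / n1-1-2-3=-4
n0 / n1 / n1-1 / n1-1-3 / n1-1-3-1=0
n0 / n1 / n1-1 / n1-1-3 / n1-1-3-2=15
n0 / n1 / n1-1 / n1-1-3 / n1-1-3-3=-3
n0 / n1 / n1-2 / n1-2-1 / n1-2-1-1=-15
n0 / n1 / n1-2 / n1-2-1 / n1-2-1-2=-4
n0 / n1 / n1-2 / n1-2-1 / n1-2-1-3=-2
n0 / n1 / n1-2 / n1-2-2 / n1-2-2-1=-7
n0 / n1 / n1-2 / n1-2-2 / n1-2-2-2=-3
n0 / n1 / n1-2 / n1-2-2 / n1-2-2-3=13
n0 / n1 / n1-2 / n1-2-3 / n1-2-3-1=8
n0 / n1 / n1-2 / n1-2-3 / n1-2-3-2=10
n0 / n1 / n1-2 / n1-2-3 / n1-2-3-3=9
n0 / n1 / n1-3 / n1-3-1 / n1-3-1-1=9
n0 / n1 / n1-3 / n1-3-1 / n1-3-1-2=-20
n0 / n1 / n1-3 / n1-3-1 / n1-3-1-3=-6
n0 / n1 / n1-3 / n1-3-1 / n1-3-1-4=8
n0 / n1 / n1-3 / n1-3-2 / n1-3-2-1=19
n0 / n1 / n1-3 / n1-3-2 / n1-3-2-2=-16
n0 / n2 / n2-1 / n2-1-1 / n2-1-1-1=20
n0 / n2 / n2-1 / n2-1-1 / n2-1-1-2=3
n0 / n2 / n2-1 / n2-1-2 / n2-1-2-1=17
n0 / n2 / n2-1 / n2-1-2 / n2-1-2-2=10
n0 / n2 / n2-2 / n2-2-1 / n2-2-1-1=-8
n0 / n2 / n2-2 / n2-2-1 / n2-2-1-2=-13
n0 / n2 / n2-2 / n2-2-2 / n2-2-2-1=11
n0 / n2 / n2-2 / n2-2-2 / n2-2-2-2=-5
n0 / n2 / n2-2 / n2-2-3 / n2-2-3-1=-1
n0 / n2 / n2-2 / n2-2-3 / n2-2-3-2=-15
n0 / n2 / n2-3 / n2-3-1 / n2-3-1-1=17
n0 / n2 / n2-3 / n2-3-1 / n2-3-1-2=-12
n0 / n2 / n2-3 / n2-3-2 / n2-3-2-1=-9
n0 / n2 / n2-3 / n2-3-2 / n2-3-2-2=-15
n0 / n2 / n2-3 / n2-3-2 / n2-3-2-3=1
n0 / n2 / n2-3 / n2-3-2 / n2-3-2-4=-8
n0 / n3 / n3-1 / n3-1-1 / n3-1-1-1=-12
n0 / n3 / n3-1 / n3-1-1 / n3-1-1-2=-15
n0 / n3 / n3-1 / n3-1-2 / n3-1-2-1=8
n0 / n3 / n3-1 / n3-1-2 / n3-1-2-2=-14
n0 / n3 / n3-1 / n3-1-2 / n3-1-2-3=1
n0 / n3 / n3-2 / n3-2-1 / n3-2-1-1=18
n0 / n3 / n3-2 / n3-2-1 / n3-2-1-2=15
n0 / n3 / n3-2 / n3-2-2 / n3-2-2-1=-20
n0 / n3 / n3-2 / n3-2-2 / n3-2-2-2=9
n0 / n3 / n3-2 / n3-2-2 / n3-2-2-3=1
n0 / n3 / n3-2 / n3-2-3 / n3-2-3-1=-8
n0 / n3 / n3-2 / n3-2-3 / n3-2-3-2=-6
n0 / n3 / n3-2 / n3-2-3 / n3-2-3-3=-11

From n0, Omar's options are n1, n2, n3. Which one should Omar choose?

n1-1-1 (Sara): max(1, 16) = 16
n1-1-2 (Sara): max(6, 0, -4) = 6
n1-1-3 (Sara): max(0, 15, -3) = 15
n1-1 (Omar): min(16, 6, 15) = 6
n1-2-1 (Sara): max(-15, -4, -2) = -2
n1-2-2 (Sara): max(-7, -3, 13) = 13
n1-2-3 (Sara): max(8, 10, 9) = 10
n1-2 (Omar): min(-2, 13, 10) = -2
n1-3-1 (Sara): max(9, -20, -6, 8) = 9
n1-3-2 (Sara): max(19, -16) = 19
n1-3 (Omar): min(9, 19) = 9
n1 (Sara): max(6, -2, 9) = 9
n2-1-1 (Sara): max(20, 3) = 20
n2-1-2 (Sara): max(17, 10) = 17
n2-1 (Omar): min(20, 17) = 17
n2-2-1 (Sara): max(-8, -13) = -8
n2-2-2 (Sara): max(11, -5) = 11
n2-2-3 (Sara): max(-1, -15) = -1
n2-2 (Omar): min(-8, 11, -1) = -8
n2-3-1 (Sara): max(17, -12) = 17
n2-3-2 (Sara): max(-9, -15, 1, -8) = 1
n2-3 (Omar): min(17, 1) = 1
n2 (Sara): max(17, -8, 1) = 17
n3-1-1 (Sara): max(-12, -15) = -12
n3-1-2 (Sara): max(8, -14, 1) = 8
n3-1 (Omar): min(-12, 8) = -12
n3-2-1 (Sara): max(18, 15) = 18
n3-2-2 (Sara): max(-20, 9, 1) = 9
n3-2-3 (Sara): max(-8, -6, -11) = -6
n3-2 (Omar): min(18, 9, -6) = -6
n3 (Sara): max(-12, -6) = -6
n0 (Omar): min(9, 17, -6) = -6
Omar at n0 wants the lowest of {n1=9, n2=17, n3=-6}, so chooses n3.

n3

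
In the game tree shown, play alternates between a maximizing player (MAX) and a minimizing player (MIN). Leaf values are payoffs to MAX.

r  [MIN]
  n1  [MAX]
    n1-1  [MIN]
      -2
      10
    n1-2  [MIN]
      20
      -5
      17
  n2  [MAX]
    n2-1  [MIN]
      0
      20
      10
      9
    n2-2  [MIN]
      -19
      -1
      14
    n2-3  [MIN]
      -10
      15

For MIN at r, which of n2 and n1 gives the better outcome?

n1

n2-1 (MIN): min(0, 20, 10, 9) = 0
n2-2 (MIN): min(-19, -1, 14) = -19
n2-3 (MIN): min(-10, 15) = -10
n2 (MAX): max(0, -19, -10) = 0
n1-1 (MIN): min(-2, 10) = -2
n1-2 (MIN): min(20, -5, 17) = -5
n1 (MAX): max(-2, -5) = -2
MIN prefers the lower value; n2=0, n1=-2. n1 is better since -2 < 0.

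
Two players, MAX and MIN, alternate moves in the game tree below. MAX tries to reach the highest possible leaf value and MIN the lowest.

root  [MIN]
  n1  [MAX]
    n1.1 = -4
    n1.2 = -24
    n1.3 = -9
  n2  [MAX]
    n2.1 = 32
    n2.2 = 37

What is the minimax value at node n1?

-4

n1 (MAX): max(-4, -24, -9) = -4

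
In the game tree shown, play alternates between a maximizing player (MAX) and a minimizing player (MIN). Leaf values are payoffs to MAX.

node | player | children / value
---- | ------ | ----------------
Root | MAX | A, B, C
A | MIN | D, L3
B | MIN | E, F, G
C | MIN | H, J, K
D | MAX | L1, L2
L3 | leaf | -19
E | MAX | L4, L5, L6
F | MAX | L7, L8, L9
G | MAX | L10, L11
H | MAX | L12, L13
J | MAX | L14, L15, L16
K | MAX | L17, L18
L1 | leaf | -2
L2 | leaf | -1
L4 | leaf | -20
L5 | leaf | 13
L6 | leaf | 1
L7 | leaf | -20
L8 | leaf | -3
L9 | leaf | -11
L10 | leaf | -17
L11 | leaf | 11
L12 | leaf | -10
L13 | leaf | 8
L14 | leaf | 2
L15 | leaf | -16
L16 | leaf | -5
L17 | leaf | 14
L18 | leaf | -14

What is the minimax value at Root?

2

D (MAX): max(-2, -1) = -1
A (MIN): min(-1, -19) = -19
E (MAX): max(-20, 13, 1) = 13
F (MAX): max(-20, -3, -11) = -3
G (MAX): max(-17, 11) = 11
B (MIN): min(13, -3, 11) = -3
H (MAX): max(-10, 8) = 8
J (MAX): max(2, -16, -5) = 2
K (MAX): max(14, -14) = 14
C (MIN): min(8, 2, 14) = 2
Root (MAX): max(-19, -3, 2) = 2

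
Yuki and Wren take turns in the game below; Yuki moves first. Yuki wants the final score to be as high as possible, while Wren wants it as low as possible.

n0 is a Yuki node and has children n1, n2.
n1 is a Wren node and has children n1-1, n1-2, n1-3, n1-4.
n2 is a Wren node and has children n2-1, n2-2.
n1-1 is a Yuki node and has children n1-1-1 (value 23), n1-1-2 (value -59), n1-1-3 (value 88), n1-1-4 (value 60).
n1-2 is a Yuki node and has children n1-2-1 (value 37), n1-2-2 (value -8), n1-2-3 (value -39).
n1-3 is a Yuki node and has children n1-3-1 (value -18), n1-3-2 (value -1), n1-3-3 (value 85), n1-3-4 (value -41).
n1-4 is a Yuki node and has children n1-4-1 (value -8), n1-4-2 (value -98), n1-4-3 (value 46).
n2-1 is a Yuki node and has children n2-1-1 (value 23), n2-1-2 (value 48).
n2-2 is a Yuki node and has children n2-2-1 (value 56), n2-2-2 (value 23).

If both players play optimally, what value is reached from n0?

n1-1 (Yuki): max(23, -59, 88, 60) = 88
n1-2 (Yuki): max(37, -8, -39) = 37
n1-3 (Yuki): max(-18, -1, 85, -41) = 85
n1-4 (Yuki): max(-8, -98, 46) = 46
n1 (Wren): min(88, 37, 85, 46) = 37
n2-1 (Yuki): max(23, 48) = 48
n2-2 (Yuki): max(56, 23) = 56
n2 (Wren): min(48, 56) = 48
n0 (Yuki): max(37, 48) = 48

48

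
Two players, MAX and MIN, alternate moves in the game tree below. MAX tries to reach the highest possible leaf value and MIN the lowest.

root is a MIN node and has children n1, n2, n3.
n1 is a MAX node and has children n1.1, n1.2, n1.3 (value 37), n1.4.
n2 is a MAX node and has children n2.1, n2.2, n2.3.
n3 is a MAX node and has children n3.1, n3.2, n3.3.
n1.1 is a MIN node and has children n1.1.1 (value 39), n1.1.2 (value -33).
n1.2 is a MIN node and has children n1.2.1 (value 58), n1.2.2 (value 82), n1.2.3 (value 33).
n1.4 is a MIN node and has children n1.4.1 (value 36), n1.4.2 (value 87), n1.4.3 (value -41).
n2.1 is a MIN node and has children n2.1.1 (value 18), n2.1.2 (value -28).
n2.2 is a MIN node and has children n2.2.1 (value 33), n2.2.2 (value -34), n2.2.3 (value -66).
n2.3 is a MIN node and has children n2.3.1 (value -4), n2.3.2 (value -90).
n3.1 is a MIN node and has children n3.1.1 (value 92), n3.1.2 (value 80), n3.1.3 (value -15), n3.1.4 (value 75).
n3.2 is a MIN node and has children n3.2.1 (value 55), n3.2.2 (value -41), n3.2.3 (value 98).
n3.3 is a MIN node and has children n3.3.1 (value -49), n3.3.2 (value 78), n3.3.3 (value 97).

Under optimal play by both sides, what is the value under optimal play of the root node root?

n1.1 (MIN): min(39, -33) = -33
n1.2 (MIN): min(58, 82, 33) = 33
n1.4 (MIN): min(36, 87, -41) = -41
n1 (MAX): max(-33, 33, 37, -41) = 37
n2.1 (MIN): min(18, -28) = -28
n2.2 (MIN): min(33, -34, -66) = -66
n2.3 (MIN): min(-4, -90) = -90
n2 (MAX): max(-28, -66, -90) = -28
n3.1 (MIN): min(92, 80, -15, 75) = -15
n3.2 (MIN): min(55, -41, 98) = -41
n3.3 (MIN): min(-49, 78, 97) = -49
n3 (MAX): max(-15, -41, -49) = -15
root (MIN): min(37, -28, -15) = -28

-28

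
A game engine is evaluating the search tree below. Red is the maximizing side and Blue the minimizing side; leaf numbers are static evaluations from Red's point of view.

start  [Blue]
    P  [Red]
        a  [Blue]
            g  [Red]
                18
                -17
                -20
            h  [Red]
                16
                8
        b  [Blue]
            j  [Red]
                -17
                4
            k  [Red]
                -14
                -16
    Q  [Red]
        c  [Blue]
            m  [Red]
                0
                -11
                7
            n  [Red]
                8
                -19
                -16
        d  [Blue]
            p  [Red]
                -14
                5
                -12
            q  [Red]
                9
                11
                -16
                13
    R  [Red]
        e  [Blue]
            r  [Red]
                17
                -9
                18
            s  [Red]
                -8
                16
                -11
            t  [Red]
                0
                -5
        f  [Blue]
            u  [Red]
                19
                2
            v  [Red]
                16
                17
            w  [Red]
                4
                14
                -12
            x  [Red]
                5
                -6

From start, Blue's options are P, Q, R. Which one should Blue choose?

g (Red): max(18, -17, -20) = 18
h (Red): max(16, 8) = 16
a (Blue): min(18, 16) = 16
j (Red): max(-17, 4) = 4
k (Red): max(-14, -16) = -14
b (Blue): min(4, -14) = -14
P (Red): max(16, -14) = 16
m (Red): max(0, -11, 7) = 7
n (Red): max(8, -19, -16) = 8
c (Blue): min(7, 8) = 7
p (Red): max(-14, 5, -12) = 5
q (Red): max(9, 11, -16, 13) = 13
d (Blue): min(5, 13) = 5
Q (Red): max(7, 5) = 7
r (Red): max(17, -9, 18) = 18
s (Red): max(-8, 16, -11) = 16
t (Red): max(0, -5) = 0
e (Blue): min(18, 16, 0) = 0
u (Red): max(19, 2) = 19
v (Red): max(16, 17) = 17
w (Red): max(4, 14, -12) = 14
x (Red): max(5, -6) = 5
f (Blue): min(19, 17, 14, 5) = 5
R (Red): max(0, 5) = 5
start (Blue): min(16, 7, 5) = 5
Blue at start wants the lowest of {P=16, Q=7, R=5}, so chooses R.

R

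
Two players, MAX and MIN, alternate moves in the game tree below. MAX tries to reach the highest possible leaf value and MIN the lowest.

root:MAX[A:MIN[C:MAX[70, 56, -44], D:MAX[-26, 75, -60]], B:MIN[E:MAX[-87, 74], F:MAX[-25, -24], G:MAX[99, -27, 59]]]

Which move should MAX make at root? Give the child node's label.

A

C (MAX): max(70, 56, -44) = 70
D (MAX): max(-26, 75, -60) = 75
A (MIN): min(70, 75) = 70
E (MAX): max(-87, 74) = 74
F (MAX): max(-25, -24) = -24
G (MAX): max(99, -27, 59) = 99
B (MIN): min(74, -24, 99) = -24
root (MAX): max(70, -24) = 70
MAX at root wants the highest of {A=70, B=-24}, so chooses A.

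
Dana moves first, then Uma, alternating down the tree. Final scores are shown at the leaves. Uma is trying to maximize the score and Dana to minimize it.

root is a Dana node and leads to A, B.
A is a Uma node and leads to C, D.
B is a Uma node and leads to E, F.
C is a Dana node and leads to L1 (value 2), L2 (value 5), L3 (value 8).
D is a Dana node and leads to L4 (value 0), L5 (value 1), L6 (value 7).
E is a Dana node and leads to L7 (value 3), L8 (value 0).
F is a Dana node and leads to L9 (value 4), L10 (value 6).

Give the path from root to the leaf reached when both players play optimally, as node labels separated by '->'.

C (Dana): min(2, 5, 8) = 2
D (Dana): min(0, 1, 7) = 0
A (Uma): max(2, 0) = 2
E (Dana): min(3, 0) = 0
F (Dana): min(4, 6) = 4
B (Uma): max(0, 4) = 4
root (Dana): min(2, 4) = 2
At root, Dana picks A (lowest: 2).
At A, Uma picks C (highest: 2).
At C, Dana picks L1 (lowest: 2).
Terminal value 2.

root -> A -> C -> L1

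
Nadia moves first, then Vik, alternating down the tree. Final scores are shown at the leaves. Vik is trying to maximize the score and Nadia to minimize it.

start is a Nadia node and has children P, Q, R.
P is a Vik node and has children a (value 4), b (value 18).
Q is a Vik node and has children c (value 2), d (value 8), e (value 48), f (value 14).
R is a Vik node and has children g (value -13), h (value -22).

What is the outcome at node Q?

Q (Vik): max(2, 8, 48, 14) = 48

48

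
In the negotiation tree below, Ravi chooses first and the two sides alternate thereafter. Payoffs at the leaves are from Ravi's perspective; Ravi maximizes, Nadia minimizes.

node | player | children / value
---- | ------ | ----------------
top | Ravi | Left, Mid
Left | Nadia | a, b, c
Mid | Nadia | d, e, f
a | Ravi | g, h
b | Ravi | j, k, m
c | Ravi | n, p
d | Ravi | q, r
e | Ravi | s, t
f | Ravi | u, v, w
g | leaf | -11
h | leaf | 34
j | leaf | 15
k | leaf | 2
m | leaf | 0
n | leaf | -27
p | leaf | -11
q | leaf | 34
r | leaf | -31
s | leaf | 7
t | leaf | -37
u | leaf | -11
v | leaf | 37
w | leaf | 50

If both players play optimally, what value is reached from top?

7

a (Ravi): max(-11, 34) = 34
b (Ravi): max(15, 2, 0) = 15
c (Ravi): max(-27, -11) = -11
Left (Nadia): min(34, 15, -11) = -11
d (Ravi): max(34, -31) = 34
e (Ravi): max(7, -37) = 7
f (Ravi): max(-11, 37, 50) = 50
Mid (Nadia): min(34, 7, 50) = 7
top (Ravi): max(-11, 7) = 7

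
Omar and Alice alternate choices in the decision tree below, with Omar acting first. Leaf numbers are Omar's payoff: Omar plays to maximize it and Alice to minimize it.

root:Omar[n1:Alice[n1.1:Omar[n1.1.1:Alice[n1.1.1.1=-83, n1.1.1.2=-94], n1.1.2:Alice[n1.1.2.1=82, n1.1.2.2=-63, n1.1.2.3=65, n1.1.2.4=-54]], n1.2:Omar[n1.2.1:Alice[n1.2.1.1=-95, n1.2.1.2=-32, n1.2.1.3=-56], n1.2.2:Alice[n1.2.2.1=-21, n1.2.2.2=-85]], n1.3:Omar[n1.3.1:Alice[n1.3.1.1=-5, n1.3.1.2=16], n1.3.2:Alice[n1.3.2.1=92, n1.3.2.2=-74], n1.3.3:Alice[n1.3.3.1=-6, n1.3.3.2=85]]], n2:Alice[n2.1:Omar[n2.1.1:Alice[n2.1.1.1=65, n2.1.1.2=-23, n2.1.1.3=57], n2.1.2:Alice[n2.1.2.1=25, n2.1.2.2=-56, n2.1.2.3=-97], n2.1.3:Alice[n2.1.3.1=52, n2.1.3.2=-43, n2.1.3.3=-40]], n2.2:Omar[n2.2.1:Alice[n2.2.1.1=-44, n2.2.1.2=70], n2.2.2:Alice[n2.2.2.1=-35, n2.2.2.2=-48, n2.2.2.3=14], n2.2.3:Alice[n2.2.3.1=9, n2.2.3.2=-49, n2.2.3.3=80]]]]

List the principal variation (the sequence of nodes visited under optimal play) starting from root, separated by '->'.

root -> n2 -> n2.2 -> n2.2.1 -> n2.2.1.1

n1.1.1 (Alice): min(-83, -94) = -94
n1.1.2 (Alice): min(82, -63, 65, -54) = -63
n1.1 (Omar): max(-94, -63) = -63
n1.2.1 (Alice): min(-95, -32, -56) = -95
n1.2.2 (Alice): min(-21, -85) = -85
n1.2 (Omar): max(-95, -85) = -85
n1.3.1 (Alice): min(-5, 16) = -5
n1.3.2 (Alice): min(92, -74) = -74
n1.3.3 (Alice): min(-6, 85) = -6
n1.3 (Omar): max(-5, -74, -6) = -5
n1 (Alice): min(-63, -85, -5) = -85
n2.1.1 (Alice): min(65, -23, 57) = -23
n2.1.2 (Alice): min(25, -56, -97) = -97
n2.1.3 (Alice): min(52, -43, -40) = -43
n2.1 (Omar): max(-23, -97, -43) = -23
n2.2.1 (Alice): min(-44, 70) = -44
n2.2.2 (Alice): min(-35, -48, 14) = -48
n2.2.3 (Alice): min(9, -49, 80) = -49
n2.2 (Omar): max(-44, -48, -49) = -44
n2 (Alice): min(-23, -44) = -44
root (Omar): max(-85, -44) = -44
At root, Omar picks n2 (highest: -44).
At n2, Alice picks n2.2 (lowest: -44).
At n2.2, Omar picks n2.2.1 (highest: -44).
At n2.2.1, Alice picks n2.2.1.1 (lowest: -44).
Terminal value -44.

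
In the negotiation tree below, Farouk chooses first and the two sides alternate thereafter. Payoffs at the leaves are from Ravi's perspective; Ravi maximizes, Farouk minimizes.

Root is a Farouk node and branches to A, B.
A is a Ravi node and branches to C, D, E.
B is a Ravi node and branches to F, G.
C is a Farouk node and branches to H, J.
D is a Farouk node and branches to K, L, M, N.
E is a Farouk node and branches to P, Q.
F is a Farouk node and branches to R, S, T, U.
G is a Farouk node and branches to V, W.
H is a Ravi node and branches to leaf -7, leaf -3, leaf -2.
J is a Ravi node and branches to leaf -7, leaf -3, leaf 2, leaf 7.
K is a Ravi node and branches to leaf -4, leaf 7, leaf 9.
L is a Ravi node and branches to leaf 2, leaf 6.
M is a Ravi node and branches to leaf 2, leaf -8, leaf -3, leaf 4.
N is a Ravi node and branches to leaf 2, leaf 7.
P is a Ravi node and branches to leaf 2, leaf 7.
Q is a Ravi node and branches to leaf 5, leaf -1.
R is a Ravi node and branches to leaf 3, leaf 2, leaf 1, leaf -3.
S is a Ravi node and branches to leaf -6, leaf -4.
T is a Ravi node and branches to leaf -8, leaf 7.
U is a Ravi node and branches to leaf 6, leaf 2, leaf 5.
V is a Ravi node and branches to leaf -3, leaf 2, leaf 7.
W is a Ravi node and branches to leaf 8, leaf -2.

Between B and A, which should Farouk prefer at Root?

A

R (Ravi): max(3, 2, 1, -3) = 3
S (Ravi): max(-6, -4) = -4
T (Ravi): max(-8, 7) = 7
U (Ravi): max(6, 2, 5) = 6
F (Farouk): min(3, -4, 7, 6) = -4
V (Ravi): max(-3, 2, 7) = 7
W (Ravi): max(8, -2) = 8
G (Farouk): min(7, 8) = 7
B (Ravi): max(-4, 7) = 7
H (Ravi): max(-7, -3, -2) = -2
J (Ravi): max(-7, -3, 2, 7) = 7
C (Farouk): min(-2, 7) = -2
K (Ravi): max(-4, 7, 9) = 9
L (Ravi): max(2, 6) = 6
M (Ravi): max(2, -8, -3, 4) = 4
N (Ravi): max(2, 7) = 7
D (Farouk): min(9, 6, 4, 7) = 4
P (Ravi): max(2, 7) = 7
Q (Ravi): max(5, -1) = 5
E (Farouk): min(7, 5) = 5
A (Ravi): max(-2, 4, 5) = 5
Farouk prefers the lower value; B=7, A=5. A is better since 5 < 7.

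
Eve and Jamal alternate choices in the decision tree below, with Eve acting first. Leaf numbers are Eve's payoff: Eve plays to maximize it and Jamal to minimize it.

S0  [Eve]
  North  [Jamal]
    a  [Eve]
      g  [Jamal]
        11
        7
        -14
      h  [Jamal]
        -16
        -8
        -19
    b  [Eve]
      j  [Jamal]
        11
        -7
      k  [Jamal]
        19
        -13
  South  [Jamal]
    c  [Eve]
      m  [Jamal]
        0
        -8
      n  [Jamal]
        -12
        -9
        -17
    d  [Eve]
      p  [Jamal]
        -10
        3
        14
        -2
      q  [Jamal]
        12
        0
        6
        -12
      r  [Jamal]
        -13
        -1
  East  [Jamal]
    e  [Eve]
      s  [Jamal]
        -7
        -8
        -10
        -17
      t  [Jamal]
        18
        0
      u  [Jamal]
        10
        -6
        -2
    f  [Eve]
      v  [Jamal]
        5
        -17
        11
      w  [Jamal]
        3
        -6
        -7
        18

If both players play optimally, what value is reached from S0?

g (Jamal): min(11, 7, -14) = -14
h (Jamal): min(-16, -8, -19) = -19
a (Eve): max(-14, -19) = -14
j (Jamal): min(11, -7) = -7
k (Jamal): min(19, -13) = -13
b (Eve): max(-7, -13) = -7
North (Jamal): min(-14, -7) = -14
m (Jamal): min(0, -8) = -8
n (Jamal): min(-12, -9, -17) = -17
c (Eve): max(-8, -17) = -8
p (Jamal): min(-10, 3, 14, -2) = -10
q (Jamal): min(12, 0, 6, -12) = -12
r (Jamal): min(-13, -1) = -13
d (Eve): max(-10, -12, -13) = -10
South (Jamal): min(-8, -10) = -10
s (Jamal): min(-7, -8, -10, -17) = -17
t (Jamal): min(18, 0) = 0
u (Jamal): min(10, -6, -2) = -6
e (Eve): max(-17, 0, -6) = 0
v (Jamal): min(5, -17, 11) = -17
w (Jamal): min(3, -6, -7, 18) = -7
f (Eve): max(-17, -7) = -7
East (Jamal): min(0, -7) = -7
S0 (Eve): max(-14, -10, -7) = -7

-7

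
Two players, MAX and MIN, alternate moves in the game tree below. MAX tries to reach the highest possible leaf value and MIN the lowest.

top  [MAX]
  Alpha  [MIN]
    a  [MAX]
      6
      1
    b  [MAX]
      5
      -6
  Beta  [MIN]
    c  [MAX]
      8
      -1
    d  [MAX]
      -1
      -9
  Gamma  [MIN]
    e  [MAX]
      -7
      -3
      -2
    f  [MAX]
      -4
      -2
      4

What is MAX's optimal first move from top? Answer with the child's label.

a (MAX): max(6, 1) = 6
b (MAX): max(5, -6) = 5
Alpha (MIN): min(6, 5) = 5
c (MAX): max(8, -1) = 8
d (MAX): max(-1, -9) = -1
Beta (MIN): min(8, -1) = -1
e (MAX): max(-7, -3, -2) = -2
f (MAX): max(-4, -2, 4) = 4
Gamma (MIN): min(-2, 4) = -2
top (MAX): max(5, -1, -2) = 5
MAX at top wants the highest of {Alpha=5, Beta=-1, Gamma=-2}, so chooses Alpha.

Alpha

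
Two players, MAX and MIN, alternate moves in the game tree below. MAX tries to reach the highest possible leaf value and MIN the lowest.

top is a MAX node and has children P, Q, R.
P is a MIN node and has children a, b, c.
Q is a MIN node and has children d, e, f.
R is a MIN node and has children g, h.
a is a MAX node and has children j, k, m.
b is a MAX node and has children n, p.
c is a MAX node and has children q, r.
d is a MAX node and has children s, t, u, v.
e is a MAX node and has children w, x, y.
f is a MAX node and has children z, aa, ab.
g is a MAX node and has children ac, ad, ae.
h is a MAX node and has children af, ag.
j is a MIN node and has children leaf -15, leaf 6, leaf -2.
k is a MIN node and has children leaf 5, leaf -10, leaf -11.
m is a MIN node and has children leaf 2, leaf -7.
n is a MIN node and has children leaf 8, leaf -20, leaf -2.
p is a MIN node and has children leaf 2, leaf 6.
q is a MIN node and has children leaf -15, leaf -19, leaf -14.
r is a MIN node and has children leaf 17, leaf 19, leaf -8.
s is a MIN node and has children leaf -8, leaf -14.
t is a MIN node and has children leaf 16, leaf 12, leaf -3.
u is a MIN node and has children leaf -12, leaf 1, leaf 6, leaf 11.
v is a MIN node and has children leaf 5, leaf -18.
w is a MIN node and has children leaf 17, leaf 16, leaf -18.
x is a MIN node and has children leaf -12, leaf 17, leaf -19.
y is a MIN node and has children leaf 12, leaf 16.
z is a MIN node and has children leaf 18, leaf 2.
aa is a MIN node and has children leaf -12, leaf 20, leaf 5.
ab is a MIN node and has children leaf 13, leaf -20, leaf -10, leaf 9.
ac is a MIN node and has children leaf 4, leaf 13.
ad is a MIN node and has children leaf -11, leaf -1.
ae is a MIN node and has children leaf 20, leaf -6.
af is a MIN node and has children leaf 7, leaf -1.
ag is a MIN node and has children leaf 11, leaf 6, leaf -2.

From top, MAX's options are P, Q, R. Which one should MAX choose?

j (MIN): min(-15, 6, -2) = -15
k (MIN): min(5, -10, -11) = -11
m (MIN): min(2, -7) = -7
a (MAX): max(-15, -11, -7) = -7
n (MIN): min(8, -20, -2) = -20
p (MIN): min(2, 6) = 2
b (MAX): max(-20, 2) = 2
q (MIN): min(-15, -19, -14) = -19
r (MIN): min(17, 19, -8) = -8
c (MAX): max(-19, -8) = -8
P (MIN): min(-7, 2, -8) = -8
s (MIN): min(-8, -14) = -14
t (MIN): min(16, 12, -3) = -3
u (MIN): min(-12, 1, 6, 11) = -12
v (MIN): min(5, -18) = -18
d (MAX): max(-14, -3, -12, -18) = -3
w (MIN): min(17, 16, -18) = -18
x (MIN): min(-12, 17, -19) = -19
y (MIN): min(12, 16) = 12
e (MAX): max(-18, -19, 12) = 12
z (MIN): min(18, 2) = 2
aa (MIN): min(-12, 20, 5) = -12
ab (MIN): min(13, -20, -10, 9) = -20
f (MAX): max(2, -12, -20) = 2
Q (MIN): min(-3, 12, 2) = -3
ac (MIN): min(4, 13) = 4
ad (MIN): min(-11, -1) = -11
ae (MIN): min(20, -6) = -6
g (MAX): max(4, -11, -6) = 4
af (MIN): min(7, -1) = -1
ag (MIN): min(11, 6, -2) = -2
h (MAX): max(-1, -2) = -1
R (MIN): min(4, -1) = -1
top (MAX): max(-8, -3, -1) = -1
MAX at top wants the highest of {P=-8, Q=-3, R=-1}, so chooses R.

R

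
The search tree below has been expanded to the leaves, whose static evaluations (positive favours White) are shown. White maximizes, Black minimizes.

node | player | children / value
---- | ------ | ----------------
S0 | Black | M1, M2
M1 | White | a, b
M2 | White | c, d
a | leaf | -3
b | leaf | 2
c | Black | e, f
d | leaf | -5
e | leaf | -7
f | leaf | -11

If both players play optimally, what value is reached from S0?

M1 (White): max(-3, 2) = 2
c (Black): min(-7, -11) = -11
M2 (White): max(-11, -5) = -5
S0 (Black): min(2, -5) = -5

-5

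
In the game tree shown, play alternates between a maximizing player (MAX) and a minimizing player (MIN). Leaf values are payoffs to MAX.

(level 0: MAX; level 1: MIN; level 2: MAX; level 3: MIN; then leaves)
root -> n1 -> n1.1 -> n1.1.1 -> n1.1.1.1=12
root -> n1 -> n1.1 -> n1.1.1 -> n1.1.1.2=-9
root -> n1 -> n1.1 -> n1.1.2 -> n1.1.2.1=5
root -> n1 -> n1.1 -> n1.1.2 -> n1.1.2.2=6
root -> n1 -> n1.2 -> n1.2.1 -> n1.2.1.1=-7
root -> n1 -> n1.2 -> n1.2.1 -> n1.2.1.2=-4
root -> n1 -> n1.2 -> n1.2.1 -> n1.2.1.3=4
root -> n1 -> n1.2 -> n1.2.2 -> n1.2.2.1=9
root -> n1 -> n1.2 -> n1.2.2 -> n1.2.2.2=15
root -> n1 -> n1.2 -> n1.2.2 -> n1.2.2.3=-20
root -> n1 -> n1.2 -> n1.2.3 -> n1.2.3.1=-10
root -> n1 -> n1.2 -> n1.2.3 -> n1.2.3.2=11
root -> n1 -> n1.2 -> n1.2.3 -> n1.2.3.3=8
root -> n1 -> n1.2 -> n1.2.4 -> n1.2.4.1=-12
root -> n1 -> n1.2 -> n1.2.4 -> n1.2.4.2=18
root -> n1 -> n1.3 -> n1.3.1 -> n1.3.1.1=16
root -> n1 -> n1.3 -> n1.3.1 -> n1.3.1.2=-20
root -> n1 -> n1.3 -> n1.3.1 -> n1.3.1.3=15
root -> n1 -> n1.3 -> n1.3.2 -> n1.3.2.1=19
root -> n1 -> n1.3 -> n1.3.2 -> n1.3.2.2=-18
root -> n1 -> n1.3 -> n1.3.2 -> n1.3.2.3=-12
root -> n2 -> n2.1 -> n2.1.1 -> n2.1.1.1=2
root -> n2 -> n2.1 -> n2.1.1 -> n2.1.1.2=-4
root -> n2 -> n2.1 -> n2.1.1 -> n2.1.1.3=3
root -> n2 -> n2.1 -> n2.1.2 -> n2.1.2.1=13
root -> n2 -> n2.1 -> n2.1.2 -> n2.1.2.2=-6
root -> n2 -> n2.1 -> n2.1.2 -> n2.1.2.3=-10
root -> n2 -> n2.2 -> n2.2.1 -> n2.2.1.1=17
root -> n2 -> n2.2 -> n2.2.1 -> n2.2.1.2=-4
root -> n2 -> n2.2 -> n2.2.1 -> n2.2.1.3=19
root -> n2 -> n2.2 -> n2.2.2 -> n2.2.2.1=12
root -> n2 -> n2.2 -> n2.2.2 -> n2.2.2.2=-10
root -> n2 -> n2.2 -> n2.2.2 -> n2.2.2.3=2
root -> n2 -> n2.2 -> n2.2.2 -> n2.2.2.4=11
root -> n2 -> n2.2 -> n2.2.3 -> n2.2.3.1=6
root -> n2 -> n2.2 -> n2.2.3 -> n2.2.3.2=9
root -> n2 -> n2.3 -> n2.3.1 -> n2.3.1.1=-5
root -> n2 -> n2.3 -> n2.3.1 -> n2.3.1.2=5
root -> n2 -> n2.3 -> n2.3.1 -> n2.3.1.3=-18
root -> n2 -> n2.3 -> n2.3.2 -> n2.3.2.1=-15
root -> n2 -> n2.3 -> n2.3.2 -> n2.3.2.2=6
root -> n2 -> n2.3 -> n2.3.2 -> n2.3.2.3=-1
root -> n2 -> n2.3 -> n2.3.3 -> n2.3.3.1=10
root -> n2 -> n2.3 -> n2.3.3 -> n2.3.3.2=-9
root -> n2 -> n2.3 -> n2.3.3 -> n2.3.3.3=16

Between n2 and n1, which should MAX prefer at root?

n2.1.1 (MIN): min(2, -4, 3) = -4
n2.1.2 (MIN): min(13, -6, -10) = -10
n2.1 (MAX): max(-4, -10) = -4
n2.2.1 (MIN): min(17, -4, 19) = -4
n2.2.2 (MIN): min(12, -10, 2, 11) = -10
n2.2.3 (MIN): min(6, 9) = 6
n2.2 (MAX): max(-4, -10, 6) = 6
n2.3.1 (MIN): min(-5, 5, -18) = -18
n2.3.2 (MIN): min(-15, 6, -1) = -15
n2.3.3 (MIN): min(10, -9, 16) = -9
n2.3 (MAX): max(-18, -15, -9) = -9
n2 (MIN): min(-4, 6, -9) = -9
n1.1.1 (MIN): min(12, -9) = -9
n1.1.2 (MIN): min(5, 6) = 5
n1.1 (MAX): max(-9, 5) = 5
n1.2.1 (MIN): min(-7, -4, 4) = -7
n1.2.2 (MIN): min(9, 15, -20) = -20
n1.2.3 (MIN): min(-10, 11, 8) = -10
n1.2.4 (MIN): min(-12, 18) = -12
n1.2 (MAX): max(-7, -20, -10, -12) = -7
n1.3.1 (MIN): min(16, -20, 15) = -20
n1.3.2 (MIN): min(19, -18, -12) = -18
n1.3 (MAX): max(-20, -18) = -18
n1 (MIN): min(5, -7, -18) = -18
MAX prefers the higher value; n2=-9, n1=-18. n2 is better since -9 > -18.

n2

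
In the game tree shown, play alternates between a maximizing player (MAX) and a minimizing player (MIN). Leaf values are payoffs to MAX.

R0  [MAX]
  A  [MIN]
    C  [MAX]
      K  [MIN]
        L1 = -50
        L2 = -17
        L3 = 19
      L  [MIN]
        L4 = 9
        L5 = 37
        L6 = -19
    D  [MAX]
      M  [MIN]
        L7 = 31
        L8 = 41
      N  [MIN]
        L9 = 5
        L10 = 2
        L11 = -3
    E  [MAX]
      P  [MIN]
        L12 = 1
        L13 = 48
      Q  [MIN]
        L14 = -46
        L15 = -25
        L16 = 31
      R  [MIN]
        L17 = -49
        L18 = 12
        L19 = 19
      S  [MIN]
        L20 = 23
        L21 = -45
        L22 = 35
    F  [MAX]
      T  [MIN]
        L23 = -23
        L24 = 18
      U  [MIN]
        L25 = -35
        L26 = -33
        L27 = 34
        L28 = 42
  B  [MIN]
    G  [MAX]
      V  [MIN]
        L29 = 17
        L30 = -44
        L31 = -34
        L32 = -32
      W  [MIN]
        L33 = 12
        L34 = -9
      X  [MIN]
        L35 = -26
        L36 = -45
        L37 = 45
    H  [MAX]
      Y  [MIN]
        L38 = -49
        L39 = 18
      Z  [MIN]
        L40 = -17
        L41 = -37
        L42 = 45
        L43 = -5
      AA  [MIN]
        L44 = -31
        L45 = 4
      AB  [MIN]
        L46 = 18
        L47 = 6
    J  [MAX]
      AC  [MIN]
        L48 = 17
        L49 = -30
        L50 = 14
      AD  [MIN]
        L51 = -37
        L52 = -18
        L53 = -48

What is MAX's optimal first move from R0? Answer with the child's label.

K (MIN): min(-50, -17, 19) = -50
L (MIN): min(9, 37, -19) = -19
C (MAX): max(-50, -19) = -19
M (MIN): min(31, 41) = 31
N (MIN): min(5, 2, -3) = -3
D (MAX): max(31, -3) = 31
P (MIN): min(1, 48) = 1
Q (MIN): min(-46, -25, 31) = -46
R (MIN): min(-49, 12, 19) = -49
S (MIN): min(23, -45, 35) = -45
E (MAX): max(1, -46, -49, -45) = 1
T (MIN): min(-23, 18) = -23
U (MIN): min(-35, -33, 34, 42) = -35
F (MAX): max(-23, -35) = -23
A (MIN): min(-19, 31, 1, -23) = -23
V (MIN): min(17, -44, -34, -32) = -44
W (MIN): min(12, -9) = -9
X (MIN): min(-26, -45, 45) = -45
G (MAX): max(-44, -9, -45) = -9
Y (MIN): min(-49, 18) = -49
Z (MIN): min(-17, -37, 45, -5) = -37
AA (MIN): min(-31, 4) = -31
AB (MIN): min(18, 6) = 6
H (MAX): max(-49, -37, -31, 6) = 6
AC (MIN): min(17, -30, 14) = -30
AD (MIN): min(-37, -18, -48) = -48
J (MAX): max(-30, -48) = -30
B (MIN): min(-9, 6, -30) = -30
R0 (MAX): max(-23, -30) = -23
MAX at R0 wants the highest of {A=-23, B=-30}, so chooses A.

A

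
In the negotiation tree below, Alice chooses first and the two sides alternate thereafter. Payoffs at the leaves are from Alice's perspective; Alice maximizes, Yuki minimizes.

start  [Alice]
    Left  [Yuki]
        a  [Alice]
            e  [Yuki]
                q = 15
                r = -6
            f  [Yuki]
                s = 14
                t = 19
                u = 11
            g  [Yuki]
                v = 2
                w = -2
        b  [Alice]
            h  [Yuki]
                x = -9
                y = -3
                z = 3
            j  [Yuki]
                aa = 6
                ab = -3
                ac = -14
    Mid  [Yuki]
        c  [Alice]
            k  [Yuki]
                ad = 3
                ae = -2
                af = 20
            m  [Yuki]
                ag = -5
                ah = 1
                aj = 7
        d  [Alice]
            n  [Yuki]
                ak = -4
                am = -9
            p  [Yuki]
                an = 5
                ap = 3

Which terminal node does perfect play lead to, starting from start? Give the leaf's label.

e (Yuki): min(15, -6) = -6
f (Yuki): min(14, 19, 11) = 11
g (Yuki): min(2, -2) = -2
a (Alice): max(-6, 11, -2) = 11
h (Yuki): min(-9, -3, 3) = -9
j (Yuki): min(6, -3, -14) = -14
b (Alice): max(-9, -14) = -9
Left (Yuki): min(11, -9) = -9
k (Yuki): min(3, -2, 20) = -2
m (Yuki): min(-5, 1, 7) = -5
c (Alice): max(-2, -5) = -2
n (Yuki): min(-4, -9) = -9
p (Yuki): min(5, 3) = 3
d (Alice): max(-9, 3) = 3
Mid (Yuki): min(-2, 3) = -2
start (Alice): max(-9, -2) = -2
At start, Alice picks Mid (highest: -2).
At Mid, Yuki picks c (lowest: -2).
At c, Alice picks k (highest: -2).
At k, Yuki picks ae (lowest: -2).
Terminal value -2.

ae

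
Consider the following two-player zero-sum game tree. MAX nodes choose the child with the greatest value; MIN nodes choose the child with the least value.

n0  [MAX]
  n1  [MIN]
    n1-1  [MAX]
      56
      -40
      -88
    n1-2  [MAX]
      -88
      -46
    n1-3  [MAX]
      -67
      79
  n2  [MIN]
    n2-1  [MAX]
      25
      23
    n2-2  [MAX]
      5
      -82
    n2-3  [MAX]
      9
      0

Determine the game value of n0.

5

n1-1 (MAX): max(56, -40, -88) = 56
n1-2 (MAX): max(-88, -46) = -46
n1-3 (MAX): max(-67, 79) = 79
n1 (MIN): min(56, -46, 79) = -46
n2-1 (MAX): max(25, 23) = 25
n2-2 (MAX): max(5, -82) = 5
n2-3 (MAX): max(9, 0) = 9
n2 (MIN): min(25, 5, 9) = 5
n0 (MAX): max(-46, 5) = 5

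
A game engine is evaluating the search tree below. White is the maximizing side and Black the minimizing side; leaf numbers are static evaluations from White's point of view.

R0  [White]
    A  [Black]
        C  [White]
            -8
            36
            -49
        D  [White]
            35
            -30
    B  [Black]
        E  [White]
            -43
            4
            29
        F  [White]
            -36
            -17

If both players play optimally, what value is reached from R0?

35

C (White): max(-8, 36, -49) = 36
D (White): max(35, -30) = 35
A (Black): min(36, 35) = 35
E (White): max(-43, 4, 29) = 29
F (White): max(-36, -17) = -17
B (Black): min(29, -17) = -17
R0 (White): max(35, -17) = 35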